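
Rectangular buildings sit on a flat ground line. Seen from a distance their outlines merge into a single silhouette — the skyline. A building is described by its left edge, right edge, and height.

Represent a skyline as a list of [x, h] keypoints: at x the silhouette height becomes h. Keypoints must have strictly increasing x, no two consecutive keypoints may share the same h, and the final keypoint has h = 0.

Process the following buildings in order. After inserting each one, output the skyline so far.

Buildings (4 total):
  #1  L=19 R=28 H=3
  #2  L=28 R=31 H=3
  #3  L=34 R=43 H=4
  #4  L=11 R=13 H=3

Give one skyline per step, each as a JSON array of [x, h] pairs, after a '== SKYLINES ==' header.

== SKYLINES ==
[[19,3],[28,0]]
[[19,3],[31,0]]
[[19,3],[31,0],[34,4],[43,0]]
[[11,3],[13,0],[19,3],[31,0],[34,4],[43,0]]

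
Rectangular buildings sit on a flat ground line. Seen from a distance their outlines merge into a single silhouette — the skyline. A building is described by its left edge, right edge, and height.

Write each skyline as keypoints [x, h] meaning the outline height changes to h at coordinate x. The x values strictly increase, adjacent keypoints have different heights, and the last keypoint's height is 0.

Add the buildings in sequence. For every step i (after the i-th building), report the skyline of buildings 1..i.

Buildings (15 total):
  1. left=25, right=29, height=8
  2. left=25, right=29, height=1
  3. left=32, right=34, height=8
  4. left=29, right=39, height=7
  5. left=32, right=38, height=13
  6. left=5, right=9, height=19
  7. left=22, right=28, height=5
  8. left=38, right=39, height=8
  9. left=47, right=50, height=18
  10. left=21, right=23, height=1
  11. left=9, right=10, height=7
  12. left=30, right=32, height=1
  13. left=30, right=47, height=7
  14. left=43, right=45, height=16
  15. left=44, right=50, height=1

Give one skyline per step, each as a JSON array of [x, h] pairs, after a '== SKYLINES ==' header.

== SKYLINES ==
[[25,8],[29,0]]
[[25,8],[29,0]]
[[25,8],[29,0],[32,8],[34,0]]
[[25,8],[29,7],[32,8],[34,7],[39,0]]
[[25,8],[29,7],[32,13],[38,7],[39,0]]
[[5,19],[9,0],[25,8],[29,7],[32,13],[38,7],[39,0]]
[[5,19],[9,0],[22,5],[25,8],[29,7],[32,13],[38,7],[39,0]]
[[5,19],[9,0],[22,5],[25,8],[29,7],[32,13],[38,8],[39,0]]
[[5,19],[9,0],[22,5],[25,8],[29,7],[32,13],[38,8],[39,0],[47,18],[50,0]]
[[5,19],[9,0],[21,1],[22,5],[25,8],[29,7],[32,13],[38,8],[39,0],[47,18],[50,0]]
[[5,19],[9,7],[10,0],[21,1],[22,5],[25,8],[29,7],[32,13],[38,8],[39,0],[47,18],[50,0]]
[[5,19],[9,7],[10,0],[21,1],[22,5],[25,8],[29,7],[32,13],[38,8],[39,0],[47,18],[50,0]]
[[5,19],[9,7],[10,0],[21,1],[22,5],[25,8],[29,7],[32,13],[38,8],[39,7],[47,18],[50,0]]
[[5,19],[9,7],[10,0],[21,1],[22,5],[25,8],[29,7],[32,13],[38,8],[39,7],[43,16],[45,7],[47,18],[50,0]]
[[5,19],[9,7],[10,0],[21,1],[22,5],[25,8],[29,7],[32,13],[38,8],[39,7],[43,16],[45,7],[47,18],[50,0]]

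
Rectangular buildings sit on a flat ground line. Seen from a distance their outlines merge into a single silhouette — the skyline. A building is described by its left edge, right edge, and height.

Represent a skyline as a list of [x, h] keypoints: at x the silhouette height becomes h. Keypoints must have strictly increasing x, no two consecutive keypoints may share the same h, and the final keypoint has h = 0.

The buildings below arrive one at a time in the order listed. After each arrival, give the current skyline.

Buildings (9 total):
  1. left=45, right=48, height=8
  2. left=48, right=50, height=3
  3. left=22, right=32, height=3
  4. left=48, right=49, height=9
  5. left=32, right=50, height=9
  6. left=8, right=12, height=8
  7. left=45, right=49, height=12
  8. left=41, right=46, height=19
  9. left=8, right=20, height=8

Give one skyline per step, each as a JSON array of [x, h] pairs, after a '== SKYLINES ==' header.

== SKYLINES ==
[[45,8],[48,0]]
[[45,8],[48,3],[50,0]]
[[22,3],[32,0],[45,8],[48,3],[50,0]]
[[22,3],[32,0],[45,8],[48,9],[49,3],[50,0]]
[[22,3],[32,9],[50,0]]
[[8,8],[12,0],[22,3],[32,9],[50,0]]
[[8,8],[12,0],[22,3],[32,9],[45,12],[49,9],[50,0]]
[[8,8],[12,0],[22,3],[32,9],[41,19],[46,12],[49,9],[50,0]]
[[8,8],[20,0],[22,3],[32,9],[41,19],[46,12],[49,9],[50,0]]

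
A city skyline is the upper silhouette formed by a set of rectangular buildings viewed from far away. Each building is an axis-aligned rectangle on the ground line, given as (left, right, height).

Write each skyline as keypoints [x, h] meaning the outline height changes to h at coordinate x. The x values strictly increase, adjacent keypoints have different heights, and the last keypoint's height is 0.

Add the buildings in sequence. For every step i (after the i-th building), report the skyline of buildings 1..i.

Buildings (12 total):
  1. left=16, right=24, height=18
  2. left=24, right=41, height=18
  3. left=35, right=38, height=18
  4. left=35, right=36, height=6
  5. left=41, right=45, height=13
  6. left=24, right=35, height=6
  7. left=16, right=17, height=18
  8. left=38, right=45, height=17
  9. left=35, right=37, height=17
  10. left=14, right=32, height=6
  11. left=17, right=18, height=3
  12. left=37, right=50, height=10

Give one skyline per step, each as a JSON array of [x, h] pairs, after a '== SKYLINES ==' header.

== SKYLINES ==
[[16,18],[24,0]]
[[16,18],[41,0]]
[[16,18],[41,0]]
[[16,18],[41,0]]
[[16,18],[41,13],[45,0]]
[[16,18],[41,13],[45,0]]
[[16,18],[41,13],[45,0]]
[[16,18],[41,17],[45,0]]
[[16,18],[41,17],[45,0]]
[[14,6],[16,18],[41,17],[45,0]]
[[14,6],[16,18],[41,17],[45,0]]
[[14,6],[16,18],[41,17],[45,10],[50,0]]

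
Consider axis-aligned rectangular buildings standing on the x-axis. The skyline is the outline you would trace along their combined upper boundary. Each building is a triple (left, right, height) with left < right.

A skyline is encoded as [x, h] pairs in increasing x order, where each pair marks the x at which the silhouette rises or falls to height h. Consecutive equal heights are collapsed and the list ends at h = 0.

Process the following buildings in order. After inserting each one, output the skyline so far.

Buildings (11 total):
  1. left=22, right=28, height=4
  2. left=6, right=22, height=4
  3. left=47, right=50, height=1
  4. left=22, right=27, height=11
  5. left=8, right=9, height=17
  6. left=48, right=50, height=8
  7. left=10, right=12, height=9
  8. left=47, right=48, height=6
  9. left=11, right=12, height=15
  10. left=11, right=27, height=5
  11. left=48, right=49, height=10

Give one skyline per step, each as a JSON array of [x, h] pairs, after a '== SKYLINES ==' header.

== SKYLINES ==
[[22,4],[28,0]]
[[6,4],[28,0]]
[[6,4],[28,0],[47,1],[50,0]]
[[6,4],[22,11],[27,4],[28,0],[47,1],[50,0]]
[[6,4],[8,17],[9,4],[22,11],[27,4],[28,0],[47,1],[50,0]]
[[6,4],[8,17],[9,4],[22,11],[27,4],[28,0],[47,1],[48,8],[50,0]]
[[6,4],[8,17],[9,4],[10,9],[12,4],[22,11],[27,4],[28,0],[47,1],[48,8],[50,0]]
[[6,4],[8,17],[9,4],[10,9],[12,4],[22,11],[27,4],[28,0],[47,6],[48,8],[50,0]]
[[6,4],[8,17],[9,4],[10,9],[11,15],[12,4],[22,11],[27,4],[28,0],[47,6],[48,8],[50,0]]
[[6,4],[8,17],[9,4],[10,9],[11,15],[12,5],[22,11],[27,4],[28,0],[47,6],[48,8],[50,0]]
[[6,4],[8,17],[9,4],[10,9],[11,15],[12,5],[22,11],[27,4],[28,0],[47,6],[48,10],[49,8],[50,0]]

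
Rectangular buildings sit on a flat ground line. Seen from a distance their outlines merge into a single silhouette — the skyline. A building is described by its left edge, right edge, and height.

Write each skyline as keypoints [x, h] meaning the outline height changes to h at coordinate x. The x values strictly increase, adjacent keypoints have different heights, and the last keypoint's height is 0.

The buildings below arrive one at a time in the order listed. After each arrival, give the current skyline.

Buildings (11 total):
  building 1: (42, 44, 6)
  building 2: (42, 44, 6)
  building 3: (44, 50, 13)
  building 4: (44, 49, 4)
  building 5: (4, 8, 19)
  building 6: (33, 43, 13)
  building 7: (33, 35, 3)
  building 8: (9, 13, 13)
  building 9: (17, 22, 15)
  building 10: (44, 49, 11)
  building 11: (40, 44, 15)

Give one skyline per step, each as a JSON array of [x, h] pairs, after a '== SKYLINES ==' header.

== SKYLINES ==
[[42,6],[44,0]]
[[42,6],[44,0]]
[[42,6],[44,13],[50,0]]
[[42,6],[44,13],[50,0]]
[[4,19],[8,0],[42,6],[44,13],[50,0]]
[[4,19],[8,0],[33,13],[43,6],[44,13],[50,0]]
[[4,19],[8,0],[33,13],[43,6],[44,13],[50,0]]
[[4,19],[8,0],[9,13],[13,0],[33,13],[43,6],[44,13],[50,0]]
[[4,19],[8,0],[9,13],[13,0],[17,15],[22,0],[33,13],[43,6],[44,13],[50,0]]
[[4,19],[8,0],[9,13],[13,0],[17,15],[22,0],[33,13],[43,6],[44,13],[50,0]]
[[4,19],[8,0],[9,13],[13,0],[17,15],[22,0],[33,13],[40,15],[44,13],[50,0]]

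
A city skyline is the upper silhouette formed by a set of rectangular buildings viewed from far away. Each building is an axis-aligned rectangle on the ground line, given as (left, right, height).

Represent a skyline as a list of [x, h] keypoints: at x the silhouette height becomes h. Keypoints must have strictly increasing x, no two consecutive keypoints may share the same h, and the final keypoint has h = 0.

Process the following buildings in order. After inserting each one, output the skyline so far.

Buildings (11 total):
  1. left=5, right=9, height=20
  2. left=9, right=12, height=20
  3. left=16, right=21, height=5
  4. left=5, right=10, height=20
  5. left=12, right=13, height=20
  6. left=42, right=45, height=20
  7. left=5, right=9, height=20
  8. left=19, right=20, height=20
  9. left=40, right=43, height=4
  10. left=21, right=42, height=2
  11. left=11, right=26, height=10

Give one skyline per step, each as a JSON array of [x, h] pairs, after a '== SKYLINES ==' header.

== SKYLINES ==
[[5,20],[9,0]]
[[5,20],[12,0]]
[[5,20],[12,0],[16,5],[21,0]]
[[5,20],[12,0],[16,5],[21,0]]
[[5,20],[13,0],[16,5],[21,0]]
[[5,20],[13,0],[16,5],[21,0],[42,20],[45,0]]
[[5,20],[13,0],[16,5],[21,0],[42,20],[45,0]]
[[5,20],[13,0],[16,5],[19,20],[20,5],[21,0],[42,20],[45,0]]
[[5,20],[13,0],[16,5],[19,20],[20,5],[21,0],[40,4],[42,20],[45,0]]
[[5,20],[13,0],[16,5],[19,20],[20,5],[21,2],[40,4],[42,20],[45,0]]
[[5,20],[13,10],[19,20],[20,10],[26,2],[40,4],[42,20],[45,0]]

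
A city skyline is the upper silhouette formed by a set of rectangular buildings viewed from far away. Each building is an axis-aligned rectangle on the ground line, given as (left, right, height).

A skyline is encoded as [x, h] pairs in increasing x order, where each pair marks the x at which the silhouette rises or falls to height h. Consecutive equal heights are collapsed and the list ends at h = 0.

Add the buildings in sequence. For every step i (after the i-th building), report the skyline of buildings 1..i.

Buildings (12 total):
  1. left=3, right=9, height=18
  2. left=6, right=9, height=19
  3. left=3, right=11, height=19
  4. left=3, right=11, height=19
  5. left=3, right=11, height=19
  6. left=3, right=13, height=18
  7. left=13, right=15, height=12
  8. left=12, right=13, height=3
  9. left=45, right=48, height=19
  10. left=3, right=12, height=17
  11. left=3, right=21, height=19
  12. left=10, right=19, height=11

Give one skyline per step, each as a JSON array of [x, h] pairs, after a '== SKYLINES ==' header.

== SKYLINES ==
[[3,18],[9,0]]
[[3,18],[6,19],[9,0]]
[[3,19],[11,0]]
[[3,19],[11,0]]
[[3,19],[11,0]]
[[3,19],[11,18],[13,0]]
[[3,19],[11,18],[13,12],[15,0]]
[[3,19],[11,18],[13,12],[15,0]]
[[3,19],[11,18],[13,12],[15,0],[45,19],[48,0]]
[[3,19],[11,18],[13,12],[15,0],[45,19],[48,0]]
[[3,19],[21,0],[45,19],[48,0]]
[[3,19],[21,0],[45,19],[48,0]]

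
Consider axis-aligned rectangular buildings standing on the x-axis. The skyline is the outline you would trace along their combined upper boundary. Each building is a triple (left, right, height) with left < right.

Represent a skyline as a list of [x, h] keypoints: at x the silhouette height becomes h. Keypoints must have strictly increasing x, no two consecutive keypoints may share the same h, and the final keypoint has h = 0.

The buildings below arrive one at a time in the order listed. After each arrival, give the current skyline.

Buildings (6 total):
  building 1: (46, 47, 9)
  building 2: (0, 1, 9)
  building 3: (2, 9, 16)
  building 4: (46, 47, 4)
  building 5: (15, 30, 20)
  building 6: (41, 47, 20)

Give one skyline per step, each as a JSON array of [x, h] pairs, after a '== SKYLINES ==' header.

== SKYLINES ==
[[46,9],[47,0]]
[[0,9],[1,0],[46,9],[47,0]]
[[0,9],[1,0],[2,16],[9,0],[46,9],[47,0]]
[[0,9],[1,0],[2,16],[9,0],[46,9],[47,0]]
[[0,9],[1,0],[2,16],[9,0],[15,20],[30,0],[46,9],[47,0]]
[[0,9],[1,0],[2,16],[9,0],[15,20],[30,0],[41,20],[47,0]]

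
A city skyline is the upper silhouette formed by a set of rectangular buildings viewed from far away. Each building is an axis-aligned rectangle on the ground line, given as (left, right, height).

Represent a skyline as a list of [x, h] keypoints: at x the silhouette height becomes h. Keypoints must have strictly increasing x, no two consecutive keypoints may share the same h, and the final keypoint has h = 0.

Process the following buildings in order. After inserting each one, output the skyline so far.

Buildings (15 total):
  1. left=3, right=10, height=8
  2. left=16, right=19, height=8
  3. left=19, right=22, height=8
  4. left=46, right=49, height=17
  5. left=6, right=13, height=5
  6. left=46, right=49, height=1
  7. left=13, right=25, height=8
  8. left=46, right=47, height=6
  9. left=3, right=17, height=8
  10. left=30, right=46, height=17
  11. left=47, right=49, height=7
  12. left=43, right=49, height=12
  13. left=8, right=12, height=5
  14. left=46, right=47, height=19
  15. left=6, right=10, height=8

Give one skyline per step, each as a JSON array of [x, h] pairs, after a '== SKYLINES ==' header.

== SKYLINES ==
[[3,8],[10,0]]
[[3,8],[10,0],[16,8],[19,0]]
[[3,8],[10,0],[16,8],[22,0]]
[[3,8],[10,0],[16,8],[22,0],[46,17],[49,0]]
[[3,8],[10,5],[13,0],[16,8],[22,0],[46,17],[49,0]]
[[3,8],[10,5],[13,0],[16,8],[22,0],[46,17],[49,0]]
[[3,8],[10,5],[13,8],[25,0],[46,17],[49,0]]
[[3,8],[10,5],[13,8],[25,0],[46,17],[49,0]]
[[3,8],[25,0],[46,17],[49,0]]
[[3,8],[25,0],[30,17],[49,0]]
[[3,8],[25,0],[30,17],[49,0]]
[[3,8],[25,0],[30,17],[49,0]]
[[3,8],[25,0],[30,17],[49,0]]
[[3,8],[25,0],[30,17],[46,19],[47,17],[49,0]]
[[3,8],[25,0],[30,17],[46,19],[47,17],[49,0]]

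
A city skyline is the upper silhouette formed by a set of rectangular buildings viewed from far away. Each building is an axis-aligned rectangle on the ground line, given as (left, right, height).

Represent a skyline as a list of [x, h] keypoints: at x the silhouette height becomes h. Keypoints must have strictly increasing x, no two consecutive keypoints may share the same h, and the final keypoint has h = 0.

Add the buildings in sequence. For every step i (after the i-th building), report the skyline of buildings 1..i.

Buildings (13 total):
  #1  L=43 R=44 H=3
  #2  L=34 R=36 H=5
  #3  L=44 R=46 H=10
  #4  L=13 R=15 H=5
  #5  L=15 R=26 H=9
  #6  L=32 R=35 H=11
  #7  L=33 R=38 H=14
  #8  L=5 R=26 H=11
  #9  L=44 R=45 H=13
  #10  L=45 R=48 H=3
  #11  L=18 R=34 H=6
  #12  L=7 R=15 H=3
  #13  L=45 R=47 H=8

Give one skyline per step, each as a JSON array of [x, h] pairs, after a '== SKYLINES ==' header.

== SKYLINES ==
[[43,3],[44,0]]
[[34,5],[36,0],[43,3],[44,0]]
[[34,5],[36,0],[43,3],[44,10],[46,0]]
[[13,5],[15,0],[34,5],[36,0],[43,3],[44,10],[46,0]]
[[13,5],[15,9],[26,0],[34,5],[36,0],[43,3],[44,10],[46,0]]
[[13,5],[15,9],[26,0],[32,11],[35,5],[36,0],[43,3],[44,10],[46,0]]
[[13,5],[15,9],[26,0],[32,11],[33,14],[38,0],[43,3],[44,10],[46,0]]
[[5,11],[26,0],[32,11],[33,14],[38,0],[43,3],[44,10],[46,0]]
[[5,11],[26,0],[32,11],[33,14],[38,0],[43,3],[44,13],[45,10],[46,0]]
[[5,11],[26,0],[32,11],[33,14],[38,0],[43,3],[44,13],[45,10],[46,3],[48,0]]
[[5,11],[26,6],[32,11],[33,14],[38,0],[43,3],[44,13],[45,10],[46,3],[48,0]]
[[5,11],[26,6],[32,11],[33,14],[38,0],[43,3],[44,13],[45,10],[46,3],[48,0]]
[[5,11],[26,6],[32,11],[33,14],[38,0],[43,3],[44,13],[45,10],[46,8],[47,3],[48,0]]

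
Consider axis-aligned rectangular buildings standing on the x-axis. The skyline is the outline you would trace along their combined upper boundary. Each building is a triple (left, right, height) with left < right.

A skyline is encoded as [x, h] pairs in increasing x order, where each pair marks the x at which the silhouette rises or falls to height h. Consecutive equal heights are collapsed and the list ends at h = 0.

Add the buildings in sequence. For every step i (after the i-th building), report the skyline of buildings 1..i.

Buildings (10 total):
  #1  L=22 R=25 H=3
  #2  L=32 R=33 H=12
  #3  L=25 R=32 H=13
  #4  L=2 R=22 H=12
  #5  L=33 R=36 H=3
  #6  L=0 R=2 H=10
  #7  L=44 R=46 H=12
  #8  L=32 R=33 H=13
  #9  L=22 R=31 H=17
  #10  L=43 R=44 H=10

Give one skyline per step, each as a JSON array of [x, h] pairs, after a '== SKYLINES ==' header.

== SKYLINES ==
[[22,3],[25,0]]
[[22,3],[25,0],[32,12],[33,0]]
[[22,3],[25,13],[32,12],[33,0]]
[[2,12],[22,3],[25,13],[32,12],[33,0]]
[[2,12],[22,3],[25,13],[32,12],[33,3],[36,0]]
[[0,10],[2,12],[22,3],[25,13],[32,12],[33,3],[36,0]]
[[0,10],[2,12],[22,3],[25,13],[32,12],[33,3],[36,0],[44,12],[46,0]]
[[0,10],[2,12],[22,3],[25,13],[33,3],[36,0],[44,12],[46,0]]
[[0,10],[2,12],[22,17],[31,13],[33,3],[36,0],[44,12],[46,0]]
[[0,10],[2,12],[22,17],[31,13],[33,3],[36,0],[43,10],[44,12],[46,0]]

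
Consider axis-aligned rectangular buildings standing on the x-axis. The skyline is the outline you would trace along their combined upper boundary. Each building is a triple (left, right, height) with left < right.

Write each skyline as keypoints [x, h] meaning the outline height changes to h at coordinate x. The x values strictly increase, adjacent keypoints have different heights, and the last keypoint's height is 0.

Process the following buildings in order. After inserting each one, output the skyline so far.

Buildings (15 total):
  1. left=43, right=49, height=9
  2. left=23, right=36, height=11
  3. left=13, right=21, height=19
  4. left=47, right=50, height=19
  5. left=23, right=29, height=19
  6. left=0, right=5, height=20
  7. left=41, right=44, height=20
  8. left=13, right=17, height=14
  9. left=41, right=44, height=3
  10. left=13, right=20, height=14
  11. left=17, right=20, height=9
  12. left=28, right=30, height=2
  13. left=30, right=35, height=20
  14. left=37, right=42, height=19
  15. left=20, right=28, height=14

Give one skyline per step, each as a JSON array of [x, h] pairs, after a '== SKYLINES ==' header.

== SKYLINES ==
[[43,9],[49,0]]
[[23,11],[36,0],[43,9],[49,0]]
[[13,19],[21,0],[23,11],[36,0],[43,9],[49,0]]
[[13,19],[21,0],[23,11],[36,0],[43,9],[47,19],[50,0]]
[[13,19],[21,0],[23,19],[29,11],[36,0],[43,9],[47,19],[50,0]]
[[0,20],[5,0],[13,19],[21,0],[23,19],[29,11],[36,0],[43,9],[47,19],[50,0]]
[[0,20],[5,0],[13,19],[21,0],[23,19],[29,11],[36,0],[41,20],[44,9],[47,19],[50,0]]
[[0,20],[5,0],[13,19],[21,0],[23,19],[29,11],[36,0],[41,20],[44,9],[47,19],[50,0]]
[[0,20],[5,0],[13,19],[21,0],[23,19],[29,11],[36,0],[41,20],[44,9],[47,19],[50,0]]
[[0,20],[5,0],[13,19],[21,0],[23,19],[29,11],[36,0],[41,20],[44,9],[47,19],[50,0]]
[[0,20],[5,0],[13,19],[21,0],[23,19],[29,11],[36,0],[41,20],[44,9],[47,19],[50,0]]
[[0,20],[5,0],[13,19],[21,0],[23,19],[29,11],[36,0],[41,20],[44,9],[47,19],[50,0]]
[[0,20],[5,0],[13,19],[21,0],[23,19],[29,11],[30,20],[35,11],[36,0],[41,20],[44,9],[47,19],[50,0]]
[[0,20],[5,0],[13,19],[21,0],[23,19],[29,11],[30,20],[35,11],[36,0],[37,19],[41,20],[44,9],[47,19],[50,0]]
[[0,20],[5,0],[13,19],[21,14],[23,19],[29,11],[30,20],[35,11],[36,0],[37,19],[41,20],[44,9],[47,19],[50,0]]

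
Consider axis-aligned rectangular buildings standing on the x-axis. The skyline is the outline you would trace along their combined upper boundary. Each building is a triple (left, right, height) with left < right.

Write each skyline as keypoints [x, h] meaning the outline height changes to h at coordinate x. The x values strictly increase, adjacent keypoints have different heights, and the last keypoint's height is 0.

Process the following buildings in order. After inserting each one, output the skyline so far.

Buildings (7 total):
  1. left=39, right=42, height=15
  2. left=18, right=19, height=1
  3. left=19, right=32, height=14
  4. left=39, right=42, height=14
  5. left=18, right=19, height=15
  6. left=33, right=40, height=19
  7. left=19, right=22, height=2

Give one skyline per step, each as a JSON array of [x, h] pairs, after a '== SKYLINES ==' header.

== SKYLINES ==
[[39,15],[42,0]]
[[18,1],[19,0],[39,15],[42,0]]
[[18,1],[19,14],[32,0],[39,15],[42,0]]
[[18,1],[19,14],[32,0],[39,15],[42,0]]
[[18,15],[19,14],[32,0],[39,15],[42,0]]
[[18,15],[19,14],[32,0],[33,19],[40,15],[42,0]]
[[18,15],[19,14],[32,0],[33,19],[40,15],[42,0]]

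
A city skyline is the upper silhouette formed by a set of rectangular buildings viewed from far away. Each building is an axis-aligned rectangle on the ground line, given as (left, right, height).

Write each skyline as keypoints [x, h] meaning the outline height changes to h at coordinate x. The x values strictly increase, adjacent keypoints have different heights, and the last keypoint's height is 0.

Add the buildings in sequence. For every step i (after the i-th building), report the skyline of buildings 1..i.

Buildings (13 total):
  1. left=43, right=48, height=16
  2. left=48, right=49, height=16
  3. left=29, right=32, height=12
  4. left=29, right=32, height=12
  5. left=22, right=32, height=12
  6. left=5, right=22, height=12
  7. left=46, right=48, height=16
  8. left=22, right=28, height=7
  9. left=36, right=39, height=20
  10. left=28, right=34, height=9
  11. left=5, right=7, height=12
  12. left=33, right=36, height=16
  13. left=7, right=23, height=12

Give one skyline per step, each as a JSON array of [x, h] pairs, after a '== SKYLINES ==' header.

== SKYLINES ==
[[43,16],[48,0]]
[[43,16],[49,0]]
[[29,12],[32,0],[43,16],[49,0]]
[[29,12],[32,0],[43,16],[49,0]]
[[22,12],[32,0],[43,16],[49,0]]
[[5,12],[32,0],[43,16],[49,0]]
[[5,12],[32,0],[43,16],[49,0]]
[[5,12],[32,0],[43,16],[49,0]]
[[5,12],[32,0],[36,20],[39,0],[43,16],[49,0]]
[[5,12],[32,9],[34,0],[36,20],[39,0],[43,16],[49,0]]
[[5,12],[32,9],[34,0],[36,20],[39,0],[43,16],[49,0]]
[[5,12],[32,9],[33,16],[36,20],[39,0],[43,16],[49,0]]
[[5,12],[32,9],[33,16],[36,20],[39,0],[43,16],[49,0]]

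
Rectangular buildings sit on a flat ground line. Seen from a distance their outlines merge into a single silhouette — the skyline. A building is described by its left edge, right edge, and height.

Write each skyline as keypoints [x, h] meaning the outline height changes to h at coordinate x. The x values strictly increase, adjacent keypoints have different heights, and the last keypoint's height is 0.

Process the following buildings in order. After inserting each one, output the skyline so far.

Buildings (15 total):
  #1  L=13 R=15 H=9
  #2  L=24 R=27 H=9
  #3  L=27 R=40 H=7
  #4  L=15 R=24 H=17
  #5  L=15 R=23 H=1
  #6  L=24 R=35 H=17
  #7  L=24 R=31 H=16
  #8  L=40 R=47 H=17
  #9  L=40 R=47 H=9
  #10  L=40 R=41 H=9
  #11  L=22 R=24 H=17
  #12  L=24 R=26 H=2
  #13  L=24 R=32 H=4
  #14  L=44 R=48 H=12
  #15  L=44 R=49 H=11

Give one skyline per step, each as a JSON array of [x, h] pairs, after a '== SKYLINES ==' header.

== SKYLINES ==
[[13,9],[15,0]]
[[13,9],[15,0],[24,9],[27,0]]
[[13,9],[15,0],[24,9],[27,7],[40,0]]
[[13,9],[15,17],[24,9],[27,7],[40,0]]
[[13,9],[15,17],[24,9],[27,7],[40,0]]
[[13,9],[15,17],[35,7],[40,0]]
[[13,9],[15,17],[35,7],[40,0]]
[[13,9],[15,17],[35,7],[40,17],[47,0]]
[[13,9],[15,17],[35,7],[40,17],[47,0]]
[[13,9],[15,17],[35,7],[40,17],[47,0]]
[[13,9],[15,17],[35,7],[40,17],[47,0]]
[[13,9],[15,17],[35,7],[40,17],[47,0]]
[[13,9],[15,17],[35,7],[40,17],[47,0]]
[[13,9],[15,17],[35,7],[40,17],[47,12],[48,0]]
[[13,9],[15,17],[35,7],[40,17],[47,12],[48,11],[49,0]]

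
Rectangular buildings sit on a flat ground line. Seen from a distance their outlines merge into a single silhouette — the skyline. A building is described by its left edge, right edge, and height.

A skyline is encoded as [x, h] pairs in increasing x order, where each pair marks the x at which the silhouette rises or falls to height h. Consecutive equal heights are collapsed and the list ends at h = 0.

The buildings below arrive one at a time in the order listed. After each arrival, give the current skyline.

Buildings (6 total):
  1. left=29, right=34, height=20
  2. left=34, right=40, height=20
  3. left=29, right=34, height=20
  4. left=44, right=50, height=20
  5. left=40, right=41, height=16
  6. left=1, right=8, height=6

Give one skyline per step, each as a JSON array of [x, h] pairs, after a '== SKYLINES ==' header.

== SKYLINES ==
[[29,20],[34,0]]
[[29,20],[40,0]]
[[29,20],[40,0]]
[[29,20],[40,0],[44,20],[50,0]]
[[29,20],[40,16],[41,0],[44,20],[50,0]]
[[1,6],[8,0],[29,20],[40,16],[41,0],[44,20],[50,0]]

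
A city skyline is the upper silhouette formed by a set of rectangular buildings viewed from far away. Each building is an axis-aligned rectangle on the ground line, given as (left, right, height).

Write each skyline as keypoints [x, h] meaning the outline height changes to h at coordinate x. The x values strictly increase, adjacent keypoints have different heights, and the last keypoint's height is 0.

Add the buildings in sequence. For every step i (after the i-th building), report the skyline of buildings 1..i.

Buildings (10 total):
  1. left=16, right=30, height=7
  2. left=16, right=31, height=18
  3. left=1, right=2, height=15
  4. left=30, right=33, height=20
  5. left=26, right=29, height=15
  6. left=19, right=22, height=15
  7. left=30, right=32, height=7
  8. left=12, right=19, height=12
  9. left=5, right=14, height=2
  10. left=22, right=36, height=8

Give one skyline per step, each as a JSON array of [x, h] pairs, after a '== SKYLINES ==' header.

== SKYLINES ==
[[16,7],[30,0]]
[[16,18],[31,0]]
[[1,15],[2,0],[16,18],[31,0]]
[[1,15],[2,0],[16,18],[30,20],[33,0]]
[[1,15],[2,0],[16,18],[30,20],[33,0]]
[[1,15],[2,0],[16,18],[30,20],[33,0]]
[[1,15],[2,0],[16,18],[30,20],[33,0]]
[[1,15],[2,0],[12,12],[16,18],[30,20],[33,0]]
[[1,15],[2,0],[5,2],[12,12],[16,18],[30,20],[33,0]]
[[1,15],[2,0],[5,2],[12,12],[16,18],[30,20],[33,8],[36,0]]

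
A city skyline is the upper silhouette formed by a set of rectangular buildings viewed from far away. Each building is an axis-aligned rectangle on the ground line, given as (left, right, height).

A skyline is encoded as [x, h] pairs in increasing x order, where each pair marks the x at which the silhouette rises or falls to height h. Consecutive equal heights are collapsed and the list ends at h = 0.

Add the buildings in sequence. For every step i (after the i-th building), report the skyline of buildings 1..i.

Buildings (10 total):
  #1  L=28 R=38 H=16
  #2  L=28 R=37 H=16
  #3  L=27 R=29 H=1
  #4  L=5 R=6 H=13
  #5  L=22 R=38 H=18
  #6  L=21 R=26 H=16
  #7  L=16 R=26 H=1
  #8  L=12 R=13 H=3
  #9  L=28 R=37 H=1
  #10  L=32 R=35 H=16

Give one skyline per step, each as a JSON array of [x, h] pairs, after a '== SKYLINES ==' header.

== SKYLINES ==
[[28,16],[38,0]]
[[28,16],[38,0]]
[[27,1],[28,16],[38,0]]
[[5,13],[6,0],[27,1],[28,16],[38,0]]
[[5,13],[6,0],[22,18],[38,0]]
[[5,13],[6,0],[21,16],[22,18],[38,0]]
[[5,13],[6,0],[16,1],[21,16],[22,18],[38,0]]
[[5,13],[6,0],[12,3],[13,0],[16,1],[21,16],[22,18],[38,0]]
[[5,13],[6,0],[12,3],[13,0],[16,1],[21,16],[22,18],[38,0]]
[[5,13],[6,0],[12,3],[13,0],[16,1],[21,16],[22,18],[38,0]]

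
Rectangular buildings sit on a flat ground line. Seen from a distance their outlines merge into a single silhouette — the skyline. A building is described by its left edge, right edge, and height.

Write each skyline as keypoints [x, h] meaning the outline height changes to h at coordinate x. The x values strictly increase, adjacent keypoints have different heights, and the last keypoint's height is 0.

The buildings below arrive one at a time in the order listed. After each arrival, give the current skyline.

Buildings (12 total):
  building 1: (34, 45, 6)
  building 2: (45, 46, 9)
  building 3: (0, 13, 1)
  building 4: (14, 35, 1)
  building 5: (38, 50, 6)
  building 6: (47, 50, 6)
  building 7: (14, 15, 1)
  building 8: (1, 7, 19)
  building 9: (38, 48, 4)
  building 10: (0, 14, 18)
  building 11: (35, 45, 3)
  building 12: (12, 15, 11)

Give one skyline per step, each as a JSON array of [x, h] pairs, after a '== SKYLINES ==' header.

== SKYLINES ==
[[34,6],[45,0]]
[[34,6],[45,9],[46,0]]
[[0,1],[13,0],[34,6],[45,9],[46,0]]
[[0,1],[13,0],[14,1],[34,6],[45,9],[46,0]]
[[0,1],[13,0],[14,1],[34,6],[45,9],[46,6],[50,0]]
[[0,1],[13,0],[14,1],[34,6],[45,9],[46,6],[50,0]]
[[0,1],[13,0],[14,1],[34,6],[45,9],[46,6],[50,0]]
[[0,1],[1,19],[7,1],[13,0],[14,1],[34,6],[45,9],[46,6],[50,0]]
[[0,1],[1,19],[7,1],[13,0],[14,1],[34,6],[45,9],[46,6],[50,0]]
[[0,18],[1,19],[7,18],[14,1],[34,6],[45,9],[46,6],[50,0]]
[[0,18],[1,19],[7,18],[14,1],[34,6],[45,9],[46,6],[50,0]]
[[0,18],[1,19],[7,18],[14,11],[15,1],[34,6],[45,9],[46,6],[50,0]]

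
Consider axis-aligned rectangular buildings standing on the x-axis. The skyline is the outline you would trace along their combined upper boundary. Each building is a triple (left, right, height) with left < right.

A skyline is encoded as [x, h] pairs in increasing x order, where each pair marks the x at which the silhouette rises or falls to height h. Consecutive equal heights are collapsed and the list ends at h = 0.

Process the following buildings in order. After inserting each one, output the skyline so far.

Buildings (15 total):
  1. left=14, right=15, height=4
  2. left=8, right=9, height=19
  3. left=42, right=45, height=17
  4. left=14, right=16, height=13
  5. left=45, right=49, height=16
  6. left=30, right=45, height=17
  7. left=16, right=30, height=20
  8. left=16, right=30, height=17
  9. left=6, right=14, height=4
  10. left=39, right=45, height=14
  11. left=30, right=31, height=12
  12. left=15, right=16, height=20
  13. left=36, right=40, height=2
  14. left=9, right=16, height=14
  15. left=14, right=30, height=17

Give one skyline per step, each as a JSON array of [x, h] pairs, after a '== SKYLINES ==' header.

== SKYLINES ==
[[14,4],[15,0]]
[[8,19],[9,0],[14,4],[15,0]]
[[8,19],[9,0],[14,4],[15,0],[42,17],[45,0]]
[[8,19],[9,0],[14,13],[16,0],[42,17],[45,0]]
[[8,19],[9,0],[14,13],[16,0],[42,17],[45,16],[49,0]]
[[8,19],[9,0],[14,13],[16,0],[30,17],[45,16],[49,0]]
[[8,19],[9,0],[14,13],[16,20],[30,17],[45,16],[49,0]]
[[8,19],[9,0],[14,13],[16,20],[30,17],[45,16],[49,0]]
[[6,4],[8,19],[9,4],[14,13],[16,20],[30,17],[45,16],[49,0]]
[[6,4],[8,19],[9,4],[14,13],[16,20],[30,17],[45,16],[49,0]]
[[6,4],[8,19],[9,4],[14,13],[16,20],[30,17],[45,16],[49,0]]
[[6,4],[8,19],[9,4],[14,13],[15,20],[30,17],[45,16],[49,0]]
[[6,4],[8,19],[9,4],[14,13],[15,20],[30,17],[45,16],[49,0]]
[[6,4],[8,19],[9,14],[15,20],[30,17],[45,16],[49,0]]
[[6,4],[8,19],[9,14],[14,17],[15,20],[30,17],[45,16],[49,0]]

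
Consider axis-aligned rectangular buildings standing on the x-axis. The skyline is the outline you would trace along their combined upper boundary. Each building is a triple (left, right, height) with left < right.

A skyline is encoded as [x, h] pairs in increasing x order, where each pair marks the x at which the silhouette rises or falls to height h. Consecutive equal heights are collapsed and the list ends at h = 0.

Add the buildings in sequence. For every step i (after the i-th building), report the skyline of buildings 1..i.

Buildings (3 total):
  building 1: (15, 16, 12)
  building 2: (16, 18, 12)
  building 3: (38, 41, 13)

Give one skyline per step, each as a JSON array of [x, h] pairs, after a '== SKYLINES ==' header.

== SKYLINES ==
[[15,12],[16,0]]
[[15,12],[18,0]]
[[15,12],[18,0],[38,13],[41,0]]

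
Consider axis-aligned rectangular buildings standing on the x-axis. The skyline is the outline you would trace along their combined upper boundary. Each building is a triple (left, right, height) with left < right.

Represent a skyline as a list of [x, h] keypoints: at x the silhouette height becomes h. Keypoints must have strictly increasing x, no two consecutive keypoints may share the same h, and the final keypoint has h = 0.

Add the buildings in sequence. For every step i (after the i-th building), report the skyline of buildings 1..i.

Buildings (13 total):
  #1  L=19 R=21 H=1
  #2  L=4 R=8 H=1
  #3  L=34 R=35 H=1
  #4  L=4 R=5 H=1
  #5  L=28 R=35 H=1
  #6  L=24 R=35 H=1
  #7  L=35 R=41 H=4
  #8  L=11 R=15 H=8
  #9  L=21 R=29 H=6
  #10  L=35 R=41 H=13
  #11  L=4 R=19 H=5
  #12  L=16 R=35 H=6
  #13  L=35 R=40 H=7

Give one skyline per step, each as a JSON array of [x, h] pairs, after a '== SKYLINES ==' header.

== SKYLINES ==
[[19,1],[21,0]]
[[4,1],[8,0],[19,1],[21,0]]
[[4,1],[8,0],[19,1],[21,0],[34,1],[35,0]]
[[4,1],[8,0],[19,1],[21,0],[34,1],[35,0]]
[[4,1],[8,0],[19,1],[21,0],[28,1],[35,0]]
[[4,1],[8,0],[19,1],[21,0],[24,1],[35,0]]
[[4,1],[8,0],[19,1],[21,0],[24,1],[35,4],[41,0]]
[[4,1],[8,0],[11,8],[15,0],[19,1],[21,0],[24,1],[35,4],[41,0]]
[[4,1],[8,0],[11,8],[15,0],[19,1],[21,6],[29,1],[35,4],[41,0]]
[[4,1],[8,0],[11,8],[15,0],[19,1],[21,6],[29,1],[35,13],[41,0]]
[[4,5],[11,8],[15,5],[19,1],[21,6],[29,1],[35,13],[41,0]]
[[4,5],[11,8],[15,5],[16,6],[35,13],[41,0]]
[[4,5],[11,8],[15,5],[16,6],[35,13],[41,0]]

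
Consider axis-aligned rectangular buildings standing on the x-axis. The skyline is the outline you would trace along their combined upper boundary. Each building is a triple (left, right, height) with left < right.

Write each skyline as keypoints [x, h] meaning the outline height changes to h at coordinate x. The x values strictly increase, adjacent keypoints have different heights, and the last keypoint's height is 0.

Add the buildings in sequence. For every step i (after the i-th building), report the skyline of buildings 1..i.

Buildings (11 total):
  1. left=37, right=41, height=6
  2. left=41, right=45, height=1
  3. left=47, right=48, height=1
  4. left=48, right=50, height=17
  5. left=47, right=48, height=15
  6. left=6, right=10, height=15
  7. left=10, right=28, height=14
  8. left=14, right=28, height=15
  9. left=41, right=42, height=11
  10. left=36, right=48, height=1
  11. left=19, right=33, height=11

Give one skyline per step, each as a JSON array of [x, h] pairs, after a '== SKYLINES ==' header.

== SKYLINES ==
[[37,6],[41,0]]
[[37,6],[41,1],[45,0]]
[[37,6],[41,1],[45,0],[47,1],[48,0]]
[[37,6],[41,1],[45,0],[47,1],[48,17],[50,0]]
[[37,6],[41,1],[45,0],[47,15],[48,17],[50,0]]
[[6,15],[10,0],[37,6],[41,1],[45,0],[47,15],[48,17],[50,0]]
[[6,15],[10,14],[28,0],[37,6],[41,1],[45,0],[47,15],[48,17],[50,0]]
[[6,15],[10,14],[14,15],[28,0],[37,6],[41,1],[45,0],[47,15],[48,17],[50,0]]
[[6,15],[10,14],[14,15],[28,0],[37,6],[41,11],[42,1],[45,0],[47,15],[48,17],[50,0]]
[[6,15],[10,14],[14,15],[28,0],[36,1],[37,6],[41,11],[42,1],[47,15],[48,17],[50,0]]
[[6,15],[10,14],[14,15],[28,11],[33,0],[36,1],[37,6],[41,11],[42,1],[47,15],[48,17],[50,0]]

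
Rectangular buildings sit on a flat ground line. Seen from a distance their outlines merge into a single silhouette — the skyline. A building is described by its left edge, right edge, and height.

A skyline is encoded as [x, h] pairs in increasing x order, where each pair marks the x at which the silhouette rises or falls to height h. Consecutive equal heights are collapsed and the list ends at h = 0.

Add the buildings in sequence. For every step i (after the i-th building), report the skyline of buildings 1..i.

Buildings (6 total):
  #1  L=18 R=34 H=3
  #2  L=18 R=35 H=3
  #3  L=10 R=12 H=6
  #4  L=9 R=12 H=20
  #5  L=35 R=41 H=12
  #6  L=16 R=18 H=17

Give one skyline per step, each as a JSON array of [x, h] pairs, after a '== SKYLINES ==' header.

== SKYLINES ==
[[18,3],[34,0]]
[[18,3],[35,0]]
[[10,6],[12,0],[18,3],[35,0]]
[[9,20],[12,0],[18,3],[35,0]]
[[9,20],[12,0],[18,3],[35,12],[41,0]]
[[9,20],[12,0],[16,17],[18,3],[35,12],[41,0]]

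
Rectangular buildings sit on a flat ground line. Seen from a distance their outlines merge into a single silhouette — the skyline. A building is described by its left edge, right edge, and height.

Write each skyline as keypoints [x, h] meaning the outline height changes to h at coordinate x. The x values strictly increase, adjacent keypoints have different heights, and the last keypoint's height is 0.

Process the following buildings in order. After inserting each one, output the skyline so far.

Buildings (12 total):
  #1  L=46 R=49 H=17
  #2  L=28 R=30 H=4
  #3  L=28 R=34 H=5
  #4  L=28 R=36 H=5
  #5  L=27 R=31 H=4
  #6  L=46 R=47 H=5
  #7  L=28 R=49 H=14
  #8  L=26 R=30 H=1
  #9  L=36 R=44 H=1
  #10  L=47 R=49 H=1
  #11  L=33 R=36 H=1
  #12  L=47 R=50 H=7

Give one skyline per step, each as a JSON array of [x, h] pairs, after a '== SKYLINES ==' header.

== SKYLINES ==
[[46,17],[49,0]]
[[28,4],[30,0],[46,17],[49,0]]
[[28,5],[34,0],[46,17],[49,0]]
[[28,5],[36,0],[46,17],[49,0]]
[[27,4],[28,5],[36,0],[46,17],[49,0]]
[[27,4],[28,5],[36,0],[46,17],[49,0]]
[[27,4],[28,14],[46,17],[49,0]]
[[26,1],[27,4],[28,14],[46,17],[49,0]]
[[26,1],[27,4],[28,14],[46,17],[49,0]]
[[26,1],[27,4],[28,14],[46,17],[49,0]]
[[26,1],[27,4],[28,14],[46,17],[49,0]]
[[26,1],[27,4],[28,14],[46,17],[49,7],[50,0]]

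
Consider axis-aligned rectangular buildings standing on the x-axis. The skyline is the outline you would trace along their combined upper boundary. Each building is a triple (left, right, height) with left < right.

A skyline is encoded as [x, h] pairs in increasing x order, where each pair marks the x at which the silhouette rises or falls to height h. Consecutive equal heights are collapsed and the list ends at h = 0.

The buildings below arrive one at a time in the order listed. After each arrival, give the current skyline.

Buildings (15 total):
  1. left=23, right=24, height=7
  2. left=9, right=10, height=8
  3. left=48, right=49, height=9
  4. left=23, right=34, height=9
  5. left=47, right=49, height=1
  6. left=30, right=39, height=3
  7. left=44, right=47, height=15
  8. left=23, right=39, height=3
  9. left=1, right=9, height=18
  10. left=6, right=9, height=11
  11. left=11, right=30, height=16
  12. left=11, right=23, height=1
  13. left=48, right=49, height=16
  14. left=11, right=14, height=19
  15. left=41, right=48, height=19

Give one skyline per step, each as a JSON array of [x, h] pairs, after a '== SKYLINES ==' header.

== SKYLINES ==
[[23,7],[24,0]]
[[9,8],[10,0],[23,7],[24,0]]
[[9,8],[10,0],[23,7],[24,0],[48,9],[49,0]]
[[9,8],[10,0],[23,9],[34,0],[48,9],[49,0]]
[[9,8],[10,0],[23,9],[34,0],[47,1],[48,9],[49,0]]
[[9,8],[10,0],[23,9],[34,3],[39,0],[47,1],[48,9],[49,0]]
[[9,8],[10,0],[23,9],[34,3],[39,0],[44,15],[47,1],[48,9],[49,0]]
[[9,8],[10,0],[23,9],[34,3],[39,0],[44,15],[47,1],[48,9],[49,0]]
[[1,18],[9,8],[10,0],[23,9],[34,3],[39,0],[44,15],[47,1],[48,9],[49,0]]
[[1,18],[9,8],[10,0],[23,9],[34,3],[39,0],[44,15],[47,1],[48,9],[49,0]]
[[1,18],[9,8],[10,0],[11,16],[30,9],[34,3],[39,0],[44,15],[47,1],[48,9],[49,0]]
[[1,18],[9,8],[10,0],[11,16],[30,9],[34,3],[39,0],[44,15],[47,1],[48,9],[49,0]]
[[1,18],[9,8],[10,0],[11,16],[30,9],[34,3],[39,0],[44,15],[47,1],[48,16],[49,0]]
[[1,18],[9,8],[10,0],[11,19],[14,16],[30,9],[34,3],[39,0],[44,15],[47,1],[48,16],[49,0]]
[[1,18],[9,8],[10,0],[11,19],[14,16],[30,9],[34,3],[39,0],[41,19],[48,16],[49,0]]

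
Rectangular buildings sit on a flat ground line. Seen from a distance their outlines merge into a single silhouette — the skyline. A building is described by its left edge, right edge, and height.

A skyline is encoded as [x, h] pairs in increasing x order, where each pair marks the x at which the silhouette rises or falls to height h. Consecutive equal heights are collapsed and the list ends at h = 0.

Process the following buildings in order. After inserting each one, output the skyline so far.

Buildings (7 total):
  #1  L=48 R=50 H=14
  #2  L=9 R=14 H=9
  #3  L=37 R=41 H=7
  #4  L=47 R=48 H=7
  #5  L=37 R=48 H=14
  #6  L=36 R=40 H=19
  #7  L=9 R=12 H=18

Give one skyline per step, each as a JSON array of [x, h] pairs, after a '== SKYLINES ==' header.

== SKYLINES ==
[[48,14],[50,0]]
[[9,9],[14,0],[48,14],[50,0]]
[[9,9],[14,0],[37,7],[41,0],[48,14],[50,0]]
[[9,9],[14,0],[37,7],[41,0],[47,7],[48,14],[50,0]]
[[9,9],[14,0],[37,14],[50,0]]
[[9,9],[14,0],[36,19],[40,14],[50,0]]
[[9,18],[12,9],[14,0],[36,19],[40,14],[50,0]]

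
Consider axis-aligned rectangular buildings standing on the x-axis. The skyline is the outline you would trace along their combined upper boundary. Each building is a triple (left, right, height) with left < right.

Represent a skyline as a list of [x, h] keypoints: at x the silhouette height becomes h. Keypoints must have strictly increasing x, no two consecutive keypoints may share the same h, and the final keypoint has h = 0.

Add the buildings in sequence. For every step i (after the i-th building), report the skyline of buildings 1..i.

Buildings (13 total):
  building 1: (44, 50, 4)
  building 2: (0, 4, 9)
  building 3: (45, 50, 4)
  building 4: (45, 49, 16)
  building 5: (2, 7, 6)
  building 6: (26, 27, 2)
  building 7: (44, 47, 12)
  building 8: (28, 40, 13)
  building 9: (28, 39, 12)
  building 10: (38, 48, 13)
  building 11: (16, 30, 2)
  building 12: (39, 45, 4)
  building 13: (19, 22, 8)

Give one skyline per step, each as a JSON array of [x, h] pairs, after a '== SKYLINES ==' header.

== SKYLINES ==
[[44,4],[50,0]]
[[0,9],[4,0],[44,4],[50,0]]
[[0,9],[4,0],[44,4],[50,0]]
[[0,9],[4,0],[44,4],[45,16],[49,4],[50,0]]
[[0,9],[4,6],[7,0],[44,4],[45,16],[49,4],[50,0]]
[[0,9],[4,6],[7,0],[26,2],[27,0],[44,4],[45,16],[49,4],[50,0]]
[[0,9],[4,6],[7,0],[26,2],[27,0],[44,12],[45,16],[49,4],[50,0]]
[[0,9],[4,6],[7,0],[26,2],[27,0],[28,13],[40,0],[44,12],[45,16],[49,4],[50,0]]
[[0,9],[4,6],[7,0],[26,2],[27,0],[28,13],[40,0],[44,12],[45,16],[49,4],[50,0]]
[[0,9],[4,6],[7,0],[26,2],[27,0],[28,13],[45,16],[49,4],[50,0]]
[[0,9],[4,6],[7,0],[16,2],[28,13],[45,16],[49,4],[50,0]]
[[0,9],[4,6],[7,0],[16,2],[28,13],[45,16],[49,4],[50,0]]
[[0,9],[4,6],[7,0],[16,2],[19,8],[22,2],[28,13],[45,16],[49,4],[50,0]]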